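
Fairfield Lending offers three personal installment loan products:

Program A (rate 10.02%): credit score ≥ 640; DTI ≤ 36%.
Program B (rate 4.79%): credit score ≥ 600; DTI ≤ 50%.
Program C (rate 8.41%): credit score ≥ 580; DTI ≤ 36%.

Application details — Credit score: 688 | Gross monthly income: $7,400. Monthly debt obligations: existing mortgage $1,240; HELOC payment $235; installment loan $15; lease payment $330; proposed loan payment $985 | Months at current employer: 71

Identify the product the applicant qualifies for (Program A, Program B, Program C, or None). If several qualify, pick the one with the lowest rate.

Program B

Total debts = (1,240 + 235 + 15 + 330 + 985) = 2,805; DTI = 2,805/7,400 = 37.9%.
Program A: score 688 ≥ 640; DTI 37.9% > 36% → does not qualify.
Program B: score 688 ≥ 600; DTI 37.9% ≤ 50% → qualifies.
Program C: score 688 ≥ 580; DTI 37.9% > 36% → does not qualify.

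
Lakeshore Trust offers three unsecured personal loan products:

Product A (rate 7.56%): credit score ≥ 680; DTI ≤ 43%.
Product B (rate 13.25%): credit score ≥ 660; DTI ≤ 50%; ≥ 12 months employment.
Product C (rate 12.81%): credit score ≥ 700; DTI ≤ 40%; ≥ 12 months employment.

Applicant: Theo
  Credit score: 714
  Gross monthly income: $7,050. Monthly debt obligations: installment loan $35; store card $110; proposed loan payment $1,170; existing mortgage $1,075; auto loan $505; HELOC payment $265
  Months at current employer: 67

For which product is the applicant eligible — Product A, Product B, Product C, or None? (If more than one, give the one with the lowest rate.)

Product B

Total debts = (35 + 110 + 1,170 + 1,075 + 505 + 265) = 3,160; DTI = 3,160/7,050 = 44.8%.
Product A: score 714 ≥ 680; DTI 44.8% > 43% → does not qualify.
Product B: score 714 ≥ 660; DTI 44.8% ≤ 50%; employment 67 ≥ 12 mo → qualifies.
Product C: score 714 ≥ 700; DTI 44.8% > 40%; employment 67 ≥ 12 mo → does not qualify.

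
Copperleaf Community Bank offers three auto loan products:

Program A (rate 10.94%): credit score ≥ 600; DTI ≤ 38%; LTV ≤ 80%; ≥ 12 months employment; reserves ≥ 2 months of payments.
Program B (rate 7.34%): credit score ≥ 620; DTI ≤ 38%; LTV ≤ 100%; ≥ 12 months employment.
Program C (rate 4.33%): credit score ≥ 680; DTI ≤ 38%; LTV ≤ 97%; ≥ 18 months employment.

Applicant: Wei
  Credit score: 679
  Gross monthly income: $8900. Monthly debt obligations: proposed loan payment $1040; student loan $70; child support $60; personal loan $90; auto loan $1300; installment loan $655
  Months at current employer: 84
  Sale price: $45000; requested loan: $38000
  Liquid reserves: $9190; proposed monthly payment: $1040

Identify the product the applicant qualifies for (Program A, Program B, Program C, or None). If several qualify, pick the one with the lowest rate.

Program B

Total debts = (1,040 + 70 + 60 + 90 + 1,300 + 655) = 3,215; DTI = 3,215/8,900 = 36.1%.
LTV = 38,000/45,000 = 84.4%.
Reserves = 9,190/1,040 = 8.8 months.
Program A: score 679 ≥ 600; DTI 36.1% ≤ 38%; LTV 84.4% > 80%; employment 84 ≥ 12 mo; reserves 8.8 ≥ 2 mo → does not qualify.
Program B: score 679 ≥ 620; DTI 36.1% ≤ 38%; LTV 84.4% ≤ 100%; employment 84 ≥ 12 mo → qualifies.
Program C: score 679 < 680; DTI 36.1% ≤ 38%; LTV 84.4% ≤ 97%; employment 84 ≥ 18 mo → does not qualify.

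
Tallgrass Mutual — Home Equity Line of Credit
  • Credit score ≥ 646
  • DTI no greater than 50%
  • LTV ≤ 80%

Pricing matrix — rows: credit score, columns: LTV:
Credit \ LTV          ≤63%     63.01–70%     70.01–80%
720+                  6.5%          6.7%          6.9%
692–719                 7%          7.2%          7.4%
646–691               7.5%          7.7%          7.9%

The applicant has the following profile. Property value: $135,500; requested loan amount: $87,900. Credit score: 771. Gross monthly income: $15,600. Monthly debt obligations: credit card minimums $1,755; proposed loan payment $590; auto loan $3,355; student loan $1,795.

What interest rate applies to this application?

6.7%

Credit score 771 ≥ 646; Total monthly debts = (1,755 + 590 + 3,355 + 1,795) = 7,495. DTI = 7,495/15,600 = 48% ≤ 50%
Loan-to-value = 87,900/135,500 = 64.9% — pass (80% max)
Row: 771 falls in 720+. Column: 64.9% falls in 63.01–70%. Rate = 6.7%.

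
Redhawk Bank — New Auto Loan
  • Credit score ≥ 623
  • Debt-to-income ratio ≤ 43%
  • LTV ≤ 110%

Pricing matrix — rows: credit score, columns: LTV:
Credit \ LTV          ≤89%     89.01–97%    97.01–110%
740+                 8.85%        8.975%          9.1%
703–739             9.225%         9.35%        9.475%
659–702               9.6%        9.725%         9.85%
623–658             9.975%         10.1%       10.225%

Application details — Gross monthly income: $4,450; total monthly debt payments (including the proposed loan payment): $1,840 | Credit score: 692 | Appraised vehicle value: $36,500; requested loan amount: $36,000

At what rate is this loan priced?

Credit score 692 ≥ 623; Debt-to-income = 1,840/4,450 = 41.3% — meets 43% limit
Loan-to-value = 36,000/36,500 = 98.6% — pass (110% max)
Score 692 is in the 659–702 band; LTV 98.6% is in the 97.01–110% band → 9.85%.

9.85%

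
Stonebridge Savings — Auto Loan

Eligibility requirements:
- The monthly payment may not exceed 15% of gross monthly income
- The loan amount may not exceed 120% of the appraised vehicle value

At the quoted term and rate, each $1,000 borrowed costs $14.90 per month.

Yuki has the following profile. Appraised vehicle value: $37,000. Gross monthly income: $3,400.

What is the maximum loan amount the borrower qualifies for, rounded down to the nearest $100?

$34,200

Payment cap: 15% × $3,400 = $510/month.
At $14.90 per $1,000, that supports 510/14.90 × 1,000 ≈ $34,228 → $34,200.
LTV cap: 120% × $37,000 = $44,400 → $44,400.
Binding constraint: payment-to-income.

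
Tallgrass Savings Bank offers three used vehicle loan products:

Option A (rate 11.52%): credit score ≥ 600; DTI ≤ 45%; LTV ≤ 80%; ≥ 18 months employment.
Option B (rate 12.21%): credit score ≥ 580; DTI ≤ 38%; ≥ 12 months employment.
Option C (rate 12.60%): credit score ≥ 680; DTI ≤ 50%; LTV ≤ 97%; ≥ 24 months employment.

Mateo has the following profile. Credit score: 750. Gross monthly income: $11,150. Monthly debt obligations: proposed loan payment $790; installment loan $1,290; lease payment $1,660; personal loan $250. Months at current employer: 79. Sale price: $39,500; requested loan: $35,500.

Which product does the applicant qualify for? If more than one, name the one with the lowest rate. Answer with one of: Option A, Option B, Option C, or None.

Option B

Total debts = (790 + 1,290 + 1,660 + 250) = 3,990; DTI = 3,990/11,150 = 35.8%.
LTV = 35,500/39,500 = 89.9%.
Option A: score 750 ≥ 600; DTI 35.8% ≤ 45%; LTV 89.9% > 80%; employment 79 ≥ 18 mo → does not qualify.
Option B: score 750 ≥ 580; DTI 35.8% ≤ 38%; employment 79 ≥ 12 mo → qualifies.
Option C: score 750 ≥ 680; DTI 35.8% ≤ 50%; LTV 89.9% ≤ 97%; employment 79 ≥ 24 mo → qualifies.
Qualifying: Option B, Option C. Lowest rate is 12.21% → Option B.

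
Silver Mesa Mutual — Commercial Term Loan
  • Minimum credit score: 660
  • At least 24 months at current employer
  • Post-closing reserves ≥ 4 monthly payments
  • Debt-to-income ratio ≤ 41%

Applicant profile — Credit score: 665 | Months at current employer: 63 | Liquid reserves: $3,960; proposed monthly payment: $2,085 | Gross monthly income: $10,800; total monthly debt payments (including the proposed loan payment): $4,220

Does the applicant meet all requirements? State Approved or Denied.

Credit score 665 ≥ 660 (meets)
Employment 63 ≥ 24 months
Reserves = 3,960/2,085 = 1.9 months < 4
Debt-to-income = 4,220/10,800 = 39.1% — meets 41% limit
Fails on reserves.

Denied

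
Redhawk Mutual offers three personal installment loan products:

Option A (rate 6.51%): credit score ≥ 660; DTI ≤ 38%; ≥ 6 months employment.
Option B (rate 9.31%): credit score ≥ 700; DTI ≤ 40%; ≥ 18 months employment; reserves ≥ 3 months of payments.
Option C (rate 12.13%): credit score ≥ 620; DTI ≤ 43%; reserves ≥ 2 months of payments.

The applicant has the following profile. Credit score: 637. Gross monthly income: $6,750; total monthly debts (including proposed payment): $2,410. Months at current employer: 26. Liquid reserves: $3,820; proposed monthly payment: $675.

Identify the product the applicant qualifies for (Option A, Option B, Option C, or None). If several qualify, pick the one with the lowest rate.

Option C

DTI = 2,410/6,750 = 35.7%.
Reserves = 3,820/675 = 5.7 months.
Option A: score 637 < 660; DTI 35.7% ≤ 38%; employment 26 ≥ 6 mo → does not qualify.
Option B: score 637 < 700; DTI 35.7% ≤ 40%; employment 26 ≥ 18 mo; reserves 5.7 ≥ 3 mo → does not qualify.
Option C: score 637 ≥ 620; DTI 35.7% ≤ 43%; reserves 5.7 ≥ 2 mo → qualifies.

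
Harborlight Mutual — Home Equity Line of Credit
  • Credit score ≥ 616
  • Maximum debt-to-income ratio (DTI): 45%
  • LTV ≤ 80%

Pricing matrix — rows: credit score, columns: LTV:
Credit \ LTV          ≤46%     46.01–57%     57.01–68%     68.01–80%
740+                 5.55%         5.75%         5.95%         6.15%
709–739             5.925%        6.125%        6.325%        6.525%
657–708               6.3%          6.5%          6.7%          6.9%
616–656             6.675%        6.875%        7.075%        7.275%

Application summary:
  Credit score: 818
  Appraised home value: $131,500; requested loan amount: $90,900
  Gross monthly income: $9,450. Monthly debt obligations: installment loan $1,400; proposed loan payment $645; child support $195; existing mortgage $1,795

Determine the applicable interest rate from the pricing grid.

6.15%

Credit score 818 ≥ 616; Total monthly debts = (1,400 + 645 + 195 + 1,795) = 4,035. Debt-to-income = 4,035/9,450 = 42.7% — meets 45% limit
LTV = 90,900/131,500 = 69.1% ≤ 80%
Row: 818 falls in 740+. Column: 69.1% falls in 68.01–80%. Rate = 6.15%.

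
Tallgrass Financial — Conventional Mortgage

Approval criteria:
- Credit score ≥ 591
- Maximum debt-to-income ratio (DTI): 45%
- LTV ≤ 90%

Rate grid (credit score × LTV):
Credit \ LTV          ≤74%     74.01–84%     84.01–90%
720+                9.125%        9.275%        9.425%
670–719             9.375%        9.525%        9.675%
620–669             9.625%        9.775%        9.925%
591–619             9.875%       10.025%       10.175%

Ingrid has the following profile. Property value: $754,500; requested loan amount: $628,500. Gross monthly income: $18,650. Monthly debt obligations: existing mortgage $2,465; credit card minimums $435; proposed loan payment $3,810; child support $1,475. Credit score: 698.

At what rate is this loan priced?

Credit score 698 ≥ 591; Total monthly debts = (2,465 + 435 + 3,810 + 1,475) = 8,185. DTI: 8,185 ÷ 18,650 = 43.9%, within the 45% cap
Loan-to-value = 628,500/754,500 = 83.3% — pass (90% max)
Credit 698 → row 670–719; LTV 83.3% → column 74.01–84%. Grid cell → 9.525%.

9.525%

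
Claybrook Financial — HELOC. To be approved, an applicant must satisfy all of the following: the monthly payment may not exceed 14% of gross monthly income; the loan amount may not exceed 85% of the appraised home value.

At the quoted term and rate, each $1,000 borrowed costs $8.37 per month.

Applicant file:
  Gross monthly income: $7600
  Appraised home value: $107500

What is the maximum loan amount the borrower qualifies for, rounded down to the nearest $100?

$91,300

Payment cap: 14% × $7,600 = $1,064/month.
At $8.37 per $1,000, that supports 1,064/8.37 × 1,000 ≈ $127,120 → $127,100.
LTV cap: 85% × $107,500 = $91,375 → $91,300.
Binding constraint: loan-to-value.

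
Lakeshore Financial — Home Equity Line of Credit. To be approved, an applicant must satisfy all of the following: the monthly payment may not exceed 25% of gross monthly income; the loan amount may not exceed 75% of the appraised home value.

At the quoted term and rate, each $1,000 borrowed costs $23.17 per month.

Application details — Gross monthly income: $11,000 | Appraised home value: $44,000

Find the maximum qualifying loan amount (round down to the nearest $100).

Payment cap: 25% × $11,000 = $2,750/month.
At $23.17 per $1,000, that supports 2,750/23.17 × 1,000 ≈ $118,687 → $118,600.
LTV cap: 75% × $44,000 = $33,000 → $33,000.
Binding constraint: loan-to-value.

$33,000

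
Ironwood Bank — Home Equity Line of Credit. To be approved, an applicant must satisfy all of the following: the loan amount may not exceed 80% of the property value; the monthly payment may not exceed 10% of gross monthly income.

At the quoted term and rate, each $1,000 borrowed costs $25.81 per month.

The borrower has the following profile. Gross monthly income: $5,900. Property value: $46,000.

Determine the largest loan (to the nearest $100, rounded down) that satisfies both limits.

$22,800

Payment cap: 10% × $5,900 = $590/month.
At $25.81 per $1,000, that supports 590/25.81 × 1,000 ≈ $22,859 → $22,800.
LTV cap: 80% × $46,000 = $36,800 → $36,800.
Binding constraint: payment-to-income.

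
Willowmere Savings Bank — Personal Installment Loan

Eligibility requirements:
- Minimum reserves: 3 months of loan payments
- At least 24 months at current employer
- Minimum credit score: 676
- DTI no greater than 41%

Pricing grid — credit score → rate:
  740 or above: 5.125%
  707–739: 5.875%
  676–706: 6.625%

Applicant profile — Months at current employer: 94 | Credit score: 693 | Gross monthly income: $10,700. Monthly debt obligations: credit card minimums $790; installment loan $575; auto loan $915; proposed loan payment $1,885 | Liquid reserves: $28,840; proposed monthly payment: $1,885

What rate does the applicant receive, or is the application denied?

Credit score 693 ≥ 676 (meets minimum)
Total monthly debts = (790 + 575 + 915 + 1,885) = 4,165. DTI = 4,165/10,700 = 38.9% ≤ 41%
Reserves: 28,840 ÷ 1,885 = 15.3 months (meets 3-month minimum)
Employment 94 ≥ 24 months
All requirements met. Score 693 falls in the 676–706 tier → 6.625%.

Approved at 6.625%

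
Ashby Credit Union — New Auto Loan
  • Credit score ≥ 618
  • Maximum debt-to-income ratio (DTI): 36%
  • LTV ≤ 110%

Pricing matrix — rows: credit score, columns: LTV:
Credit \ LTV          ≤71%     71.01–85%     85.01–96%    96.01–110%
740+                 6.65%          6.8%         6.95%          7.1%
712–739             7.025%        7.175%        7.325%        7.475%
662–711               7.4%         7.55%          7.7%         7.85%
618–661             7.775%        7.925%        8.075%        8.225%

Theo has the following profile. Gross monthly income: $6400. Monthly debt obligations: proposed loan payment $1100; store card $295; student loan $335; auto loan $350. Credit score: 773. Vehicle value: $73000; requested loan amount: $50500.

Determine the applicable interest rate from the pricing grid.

Credit score 773 ≥ 618; Total monthly debts = (1,100 + 295 + 335 + 350) = 2,080. Debt-to-income = 2,080/6,400 = 32.5% — meets 36% limit
LTV = 50,500/73,000 = 69.2% ≤ 110%
Row: 773 falls in 740+. Column: 69.2% falls in ≤71%. Rate = 6.65%.

6.65%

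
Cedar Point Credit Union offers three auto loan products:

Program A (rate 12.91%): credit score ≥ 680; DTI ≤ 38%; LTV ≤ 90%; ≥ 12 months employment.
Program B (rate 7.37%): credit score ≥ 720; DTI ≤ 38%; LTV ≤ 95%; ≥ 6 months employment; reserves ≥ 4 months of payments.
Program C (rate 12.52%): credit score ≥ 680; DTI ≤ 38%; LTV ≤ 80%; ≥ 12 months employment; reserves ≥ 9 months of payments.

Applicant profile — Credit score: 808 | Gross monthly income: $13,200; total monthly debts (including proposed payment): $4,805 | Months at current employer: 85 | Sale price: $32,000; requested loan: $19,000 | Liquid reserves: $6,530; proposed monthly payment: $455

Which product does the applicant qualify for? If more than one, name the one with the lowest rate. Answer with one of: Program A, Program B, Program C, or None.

Program B

DTI = 4,805/13,200 = 36.4%.
LTV = 19,000/32,000 = 59.4%.
Reserves = 6,530/455 = 14.4 months.
Program A: score 808 ≥ 680; DTI 36.4% ≤ 38%; LTV 59.4% ≤ 90%; employment 85 ≥ 12 mo → qualifies.
Program B: score 808 ≥ 720; DTI 36.4% ≤ 38%; LTV 59.4% ≤ 95%; employment 85 ≥ 6 mo; reserves 14.4 ≥ 4 mo → qualifies.
Program C: score 808 ≥ 680; DTI 36.4% ≤ 38%; LTV 59.4% ≤ 80%; employment 85 ≥ 12 mo; reserves 14.4 ≥ 9 mo → qualifies.
Qualifying: Program A, Program B, Program C. Lowest rate is 7.37% → Program B.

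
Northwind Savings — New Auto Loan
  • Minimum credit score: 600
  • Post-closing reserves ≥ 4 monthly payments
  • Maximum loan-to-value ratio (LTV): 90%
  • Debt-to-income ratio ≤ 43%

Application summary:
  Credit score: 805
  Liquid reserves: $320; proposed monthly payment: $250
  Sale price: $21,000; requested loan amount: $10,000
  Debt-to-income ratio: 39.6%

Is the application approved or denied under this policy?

Credit score 805 ≥ 600 (meets)
Reserves = 320/250 = 1.3 months < 4
LTV = 10,000/21,000 = 47.6% ≤ 90%
Debt-to-income 39.6% vs 43% cap — pass
Fails on reserves.

Denied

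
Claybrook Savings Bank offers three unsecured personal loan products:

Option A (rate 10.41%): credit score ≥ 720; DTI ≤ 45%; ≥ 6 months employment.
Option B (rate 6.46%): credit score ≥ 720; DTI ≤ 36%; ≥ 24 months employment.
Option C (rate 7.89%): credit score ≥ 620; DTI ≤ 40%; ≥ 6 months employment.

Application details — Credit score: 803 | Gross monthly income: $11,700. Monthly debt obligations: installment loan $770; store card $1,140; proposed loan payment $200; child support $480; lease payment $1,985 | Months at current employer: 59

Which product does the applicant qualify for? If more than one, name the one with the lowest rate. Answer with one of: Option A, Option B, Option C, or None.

Total debts = (770 + 1,140 + 200 + 480 + 1,985) = 4,575; DTI = 4,575/11,700 = 39.1%.
Option A: score 803 ≥ 720; DTI 39.1% ≤ 45%; employment 59 ≥ 6 mo → qualifies.
Option B: score 803 ≥ 720; DTI 39.1% > 36%; employment 59 ≥ 24 mo → does not qualify.
Option C: score 803 ≥ 620; DTI 39.1% ≤ 40%; employment 59 ≥ 6 mo → qualifies.
Qualifying: Option A, Option C. Lowest rate is 7.89% → Option C.

Option C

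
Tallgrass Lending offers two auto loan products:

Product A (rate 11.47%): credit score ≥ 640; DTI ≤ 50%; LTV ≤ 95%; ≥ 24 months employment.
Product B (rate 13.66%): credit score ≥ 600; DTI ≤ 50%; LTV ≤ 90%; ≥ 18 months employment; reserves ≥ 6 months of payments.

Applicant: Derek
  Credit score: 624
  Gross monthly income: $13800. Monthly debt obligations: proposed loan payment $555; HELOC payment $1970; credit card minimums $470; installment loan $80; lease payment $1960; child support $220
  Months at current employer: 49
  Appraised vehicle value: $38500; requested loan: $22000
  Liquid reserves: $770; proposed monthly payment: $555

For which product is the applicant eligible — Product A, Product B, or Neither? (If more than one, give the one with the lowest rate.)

Total debts = (555 + 1,970 + 470 + 80 + 1,960 + 220) = 5,255; DTI = 5,255/13,800 = 38.1%.
LTV = 22,000/38,500 = 57.1%.
Reserves = 770/555 = 1.4 months.
Product A: score 624 < 640; DTI 38.1% ≤ 50%; LTV 57.1% ≤ 95%; employment 49 ≥ 24 mo → does not qualify.
Product B: score 624 ≥ 600; DTI 38.1% ≤ 50%; LTV 57.1% ≤ 90%; employment 49 ≥ 18 mo; reserves 1.4 < 6 mo → does not qualify.

Neither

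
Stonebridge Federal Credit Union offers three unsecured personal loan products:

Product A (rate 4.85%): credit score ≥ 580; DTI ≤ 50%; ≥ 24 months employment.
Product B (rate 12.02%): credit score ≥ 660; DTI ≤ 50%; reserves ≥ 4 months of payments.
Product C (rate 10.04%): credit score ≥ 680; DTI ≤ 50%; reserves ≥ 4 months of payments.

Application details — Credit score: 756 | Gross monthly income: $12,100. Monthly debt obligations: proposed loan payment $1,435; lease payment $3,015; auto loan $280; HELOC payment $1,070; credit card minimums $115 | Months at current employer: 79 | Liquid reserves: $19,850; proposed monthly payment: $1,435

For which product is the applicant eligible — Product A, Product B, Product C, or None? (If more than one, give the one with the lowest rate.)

Product A

Total debts = (1,435 + 3,015 + 280 + 1,070 + 115) = 5,915; DTI = 5,915/12,100 = 48.9%.
Reserves = 19,850/1,435 = 13.8 months.
Product A: score 756 ≥ 580; DTI 48.9% ≤ 50%; employment 79 ≥ 24 mo → qualifies.
Product B: score 756 ≥ 660; DTI 48.9% ≤ 50%; reserves 13.8 ≥ 4 mo → qualifies.
Product C: score 756 ≥ 680; DTI 48.9% ≤ 50%; reserves 13.8 ≥ 4 mo → qualifies.
Qualifying: Product A, Product B, Product C. Lowest rate is 4.85% → Product A.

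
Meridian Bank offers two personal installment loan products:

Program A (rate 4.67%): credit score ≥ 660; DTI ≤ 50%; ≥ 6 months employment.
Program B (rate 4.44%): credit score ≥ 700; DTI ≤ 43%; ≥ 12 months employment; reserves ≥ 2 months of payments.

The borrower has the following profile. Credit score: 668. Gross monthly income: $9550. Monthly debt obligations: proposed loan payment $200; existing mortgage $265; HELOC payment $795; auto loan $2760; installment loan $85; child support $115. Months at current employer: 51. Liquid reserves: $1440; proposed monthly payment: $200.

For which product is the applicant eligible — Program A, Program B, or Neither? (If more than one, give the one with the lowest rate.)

Total debts = (200 + 265 + 795 + 2,760 + 85 + 115) = 4,220; DTI = 4,220/9,550 = 44.2%.
Reserves = 1,440/200 = 7.2 months.
Program A: score 668 ≥ 660; DTI 44.2% ≤ 50%; employment 51 ≥ 6 mo → qualifies.
Program B: score 668 < 700; DTI 44.2% > 43%; employment 51 ≥ 12 mo; reserves 7.2 ≥ 2 mo → does not qualify.

Program A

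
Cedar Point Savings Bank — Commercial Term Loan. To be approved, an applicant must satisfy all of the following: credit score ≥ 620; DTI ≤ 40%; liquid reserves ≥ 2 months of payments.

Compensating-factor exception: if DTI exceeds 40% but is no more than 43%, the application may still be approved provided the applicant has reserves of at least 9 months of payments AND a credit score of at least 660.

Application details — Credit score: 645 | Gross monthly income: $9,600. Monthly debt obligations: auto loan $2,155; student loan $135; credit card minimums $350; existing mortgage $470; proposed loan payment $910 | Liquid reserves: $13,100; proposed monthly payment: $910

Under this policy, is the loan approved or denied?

Denied

Credit score 645 ≥ 620 (meets base)
Total debts = (2,155 + 135 + 350 + 470 + 910) = 4,020. DTI: 4,020 ÷ 9,600 = 41.9%, over the 40% base limit.
Liquid reserves cover 13,100/910 = 14.4 months — ≥ 2 required
41.9% falls in the override range (40%–43%), so the compensating-factor test applies.
Reserves 14.4 ≥ 9 months; credit score 645 < 660.
Override conditions not both satisfied; exception does not apply.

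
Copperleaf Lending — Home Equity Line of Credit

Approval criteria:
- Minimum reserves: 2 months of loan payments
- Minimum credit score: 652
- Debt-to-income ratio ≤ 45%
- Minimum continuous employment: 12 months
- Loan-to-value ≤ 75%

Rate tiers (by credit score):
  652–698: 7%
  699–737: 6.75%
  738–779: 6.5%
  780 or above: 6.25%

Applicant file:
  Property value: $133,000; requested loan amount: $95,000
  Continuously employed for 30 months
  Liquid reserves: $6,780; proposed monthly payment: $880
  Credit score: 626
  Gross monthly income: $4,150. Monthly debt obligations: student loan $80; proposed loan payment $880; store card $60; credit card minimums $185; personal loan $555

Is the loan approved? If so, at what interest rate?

Denied

Credit score 626 < 652 (below minimum)
Reserves: 6,780 ÷ 880 = 7.7 months (meets 2-month minimum)
Loan-to-value = 95,000/133,000 = 71.4% — pass (75% max)
Total monthly debts = (80 + 880 + 60 + 185 + 555) = 1,760. DTI: 1,760 ÷ 4,150 = 42.4%, within the 45% cap
Employment 30 ≥ 12 months
Not all requirements met → denied.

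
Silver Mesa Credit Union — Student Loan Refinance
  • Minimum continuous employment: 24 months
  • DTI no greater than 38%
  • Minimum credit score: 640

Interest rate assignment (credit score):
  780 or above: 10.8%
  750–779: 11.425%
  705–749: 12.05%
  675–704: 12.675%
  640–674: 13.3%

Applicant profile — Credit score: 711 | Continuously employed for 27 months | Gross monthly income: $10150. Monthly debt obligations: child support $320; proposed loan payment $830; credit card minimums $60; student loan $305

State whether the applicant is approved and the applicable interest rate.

Approved at 12.05%

Credit score 711 ≥ 640 (meets minimum)
Total monthly debts = (320 + 830 + 60 + 305) = 1,515. DTI: 1,515 ÷ 10,150 = 14.9%, within the 38% cap
Employment 27 ≥ 24 months
All requirements met. Score 711 falls in the 705–749 tier → 12.05%.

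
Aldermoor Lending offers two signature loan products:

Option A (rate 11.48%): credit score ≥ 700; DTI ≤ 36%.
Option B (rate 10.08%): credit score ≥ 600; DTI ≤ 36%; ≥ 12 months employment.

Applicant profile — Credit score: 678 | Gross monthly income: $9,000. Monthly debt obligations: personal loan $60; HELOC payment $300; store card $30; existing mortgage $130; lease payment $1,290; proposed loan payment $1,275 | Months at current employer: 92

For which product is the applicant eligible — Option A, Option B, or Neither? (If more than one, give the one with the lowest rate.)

Option B

Total debts = (60 + 300 + 30 + 130 + 1,290 + 1,275) = 3,085; DTI = 3,085/9,000 = 34.3%.
Option A: score 678 < 700; DTI 34.3% ≤ 36% → does not qualify.
Option B: score 678 ≥ 600; DTI 34.3% ≤ 36%; employment 92 ≥ 12 mo → qualifies.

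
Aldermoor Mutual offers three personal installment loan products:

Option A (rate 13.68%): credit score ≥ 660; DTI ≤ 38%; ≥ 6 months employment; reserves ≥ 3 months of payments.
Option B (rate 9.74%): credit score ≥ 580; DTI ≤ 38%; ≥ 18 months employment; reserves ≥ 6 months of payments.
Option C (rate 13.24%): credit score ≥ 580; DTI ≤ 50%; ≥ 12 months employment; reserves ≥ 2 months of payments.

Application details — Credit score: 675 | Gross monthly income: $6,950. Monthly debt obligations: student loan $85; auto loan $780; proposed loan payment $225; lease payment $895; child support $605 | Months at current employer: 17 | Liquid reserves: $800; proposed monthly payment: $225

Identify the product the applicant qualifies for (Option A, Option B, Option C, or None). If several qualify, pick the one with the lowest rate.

Option C

Total debts = (85 + 780 + 225 + 895 + 605) = 2,590; DTI = 2,590/6,950 = 37.3%.
Reserves = 800/225 = 3.6 months.
Option A: score 675 ≥ 660; DTI 37.3% ≤ 38%; employment 17 ≥ 6 mo; reserves 3.6 ≥ 3 mo → qualifies.
Option B: score 675 ≥ 580; DTI 37.3% ≤ 38%; employment 17 < 18 mo; reserves 3.6 < 6 mo → does not qualify.
Option C: score 675 ≥ 580; DTI 37.3% ≤ 50%; employment 17 ≥ 12 mo; reserves 3.6 ≥ 2 mo → qualifies.
Qualifying: Option A, Option C. Lowest rate is 13.24% → Option C.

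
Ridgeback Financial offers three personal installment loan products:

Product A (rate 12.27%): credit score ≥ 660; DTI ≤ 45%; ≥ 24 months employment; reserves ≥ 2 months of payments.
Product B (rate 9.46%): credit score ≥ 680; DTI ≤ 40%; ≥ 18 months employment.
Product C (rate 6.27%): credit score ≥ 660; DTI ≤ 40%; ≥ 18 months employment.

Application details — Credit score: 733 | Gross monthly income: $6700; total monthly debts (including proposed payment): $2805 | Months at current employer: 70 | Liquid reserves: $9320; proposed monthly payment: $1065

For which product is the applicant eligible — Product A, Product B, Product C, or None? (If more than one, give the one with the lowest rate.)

Product A

DTI = 2,805/6,700 = 41.9%.
Reserves = 9,320/1,065 = 8.8 months.
Product A: score 733 ≥ 660; DTI 41.9% ≤ 45%; employment 70 ≥ 24 mo; reserves 8.8 ≥ 2 mo → qualifies.
Product B: score 733 ≥ 680; DTI 41.9% > 40%; employment 70 ≥ 18 mo → does not qualify.
Product C: score 733 ≥ 660; DTI 41.9% > 40%; employment 70 ≥ 18 mo → does not qualify.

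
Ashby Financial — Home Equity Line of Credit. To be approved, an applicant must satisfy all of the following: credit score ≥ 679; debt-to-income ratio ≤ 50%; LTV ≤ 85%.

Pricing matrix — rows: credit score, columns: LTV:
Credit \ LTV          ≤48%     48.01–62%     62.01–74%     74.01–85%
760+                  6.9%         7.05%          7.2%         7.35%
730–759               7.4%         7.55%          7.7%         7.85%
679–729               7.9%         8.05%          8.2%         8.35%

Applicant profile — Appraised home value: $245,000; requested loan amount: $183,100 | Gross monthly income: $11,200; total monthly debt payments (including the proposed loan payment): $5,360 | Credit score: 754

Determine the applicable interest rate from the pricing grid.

Credit score 754 ≥ 679; DTI = 5,360/11,200 = 47.9% ≤ 50%
LTV = 183,100/245,000 = 74.7% ≤ 85%
Row: 754 falls in 730–759. Column: 74.7% falls in 74.01–85%. Rate = 7.85%.

7.85%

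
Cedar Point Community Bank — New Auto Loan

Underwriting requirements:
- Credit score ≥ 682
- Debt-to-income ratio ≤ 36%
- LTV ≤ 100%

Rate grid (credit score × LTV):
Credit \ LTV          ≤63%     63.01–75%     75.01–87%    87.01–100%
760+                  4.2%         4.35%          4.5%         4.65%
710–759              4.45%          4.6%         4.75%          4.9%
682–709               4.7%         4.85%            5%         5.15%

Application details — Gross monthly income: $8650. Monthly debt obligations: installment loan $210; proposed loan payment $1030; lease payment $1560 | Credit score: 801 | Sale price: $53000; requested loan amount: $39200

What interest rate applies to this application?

Credit score 801 ≥ 682; Total monthly debts = (210 + 1,030 + 1,560) = 2,800. DTI: 2,800 ÷ 8,650 = 32.4%, within the 36% cap
Loan-to-value = 39,200/53,000 = 74% — pass (100% max)
Score 801 is in the 760+ band; LTV 74% is in the 63.01–75% band → 4.35%.

4.35%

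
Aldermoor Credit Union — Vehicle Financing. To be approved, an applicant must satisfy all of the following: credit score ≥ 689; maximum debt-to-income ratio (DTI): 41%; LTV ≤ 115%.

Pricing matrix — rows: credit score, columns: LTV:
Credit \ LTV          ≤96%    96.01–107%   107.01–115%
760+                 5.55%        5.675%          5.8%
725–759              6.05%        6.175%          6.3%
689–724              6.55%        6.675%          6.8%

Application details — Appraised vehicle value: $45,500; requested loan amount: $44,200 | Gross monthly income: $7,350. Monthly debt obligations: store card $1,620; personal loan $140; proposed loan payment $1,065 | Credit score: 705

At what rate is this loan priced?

6.675%

Credit score 705 ≥ 689; Total monthly debts = (1,620 + 140 + 1,065) = 2,825. DTI = 2,825/7,350 = 38.4% ≤ 41%
Loan-to-value = 44,200/45,500 = 97.1% — pass (115% max)
Row: 705 falls in 689–724. Column: 97.1% falls in 96.01–107%. Rate = 6.675%.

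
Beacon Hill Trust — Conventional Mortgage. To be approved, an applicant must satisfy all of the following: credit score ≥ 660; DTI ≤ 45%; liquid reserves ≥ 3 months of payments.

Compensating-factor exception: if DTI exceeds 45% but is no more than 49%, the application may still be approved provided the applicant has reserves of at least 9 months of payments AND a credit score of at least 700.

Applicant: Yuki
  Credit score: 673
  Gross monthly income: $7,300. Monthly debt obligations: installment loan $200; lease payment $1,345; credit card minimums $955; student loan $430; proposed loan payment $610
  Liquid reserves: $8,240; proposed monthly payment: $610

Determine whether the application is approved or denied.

Credit score 673 ≥ 660 (meets base)
Total debts = (200 + 1,345 + 955 + 430 + 610) = 3,540. DTI = 3,540/7,300 = 48.5% > 45% — standard DTI limit exceeded.
Reserves: 8,240 ÷ 610 = 13.5 months (meets 3-month minimum)
48.5% falls in the override range (45%–49%), so the compensating-factor test applies.
Reserves 13.5 ≥ 9 months; credit score 673 < 700.
Override conditions not both satisfied; exception does not apply.

Denied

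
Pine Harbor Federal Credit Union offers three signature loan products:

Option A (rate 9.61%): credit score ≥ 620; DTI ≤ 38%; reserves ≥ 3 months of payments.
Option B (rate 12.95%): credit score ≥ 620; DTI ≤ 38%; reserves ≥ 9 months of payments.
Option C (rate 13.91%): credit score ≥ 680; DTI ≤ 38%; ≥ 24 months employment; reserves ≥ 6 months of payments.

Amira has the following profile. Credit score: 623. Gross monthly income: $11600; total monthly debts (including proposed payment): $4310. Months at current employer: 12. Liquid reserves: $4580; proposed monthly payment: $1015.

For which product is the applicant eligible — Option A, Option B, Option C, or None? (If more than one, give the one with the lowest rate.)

Option A

DTI = 4,310/11,600 = 37.2%.
Reserves = 4,580/1,015 = 4.5 months.
Option A: score 623 ≥ 620; DTI 37.2% ≤ 38%; reserves 4.5 ≥ 3 mo → qualifies.
Option B: score 623 ≥ 620; DTI 37.2% ≤ 38%; reserves 4.5 < 9 mo → does not qualify.
Option C: score 623 < 680; DTI 37.2% ≤ 38%; employment 12 < 24 mo; reserves 4.5 < 6 mo → does not qualify.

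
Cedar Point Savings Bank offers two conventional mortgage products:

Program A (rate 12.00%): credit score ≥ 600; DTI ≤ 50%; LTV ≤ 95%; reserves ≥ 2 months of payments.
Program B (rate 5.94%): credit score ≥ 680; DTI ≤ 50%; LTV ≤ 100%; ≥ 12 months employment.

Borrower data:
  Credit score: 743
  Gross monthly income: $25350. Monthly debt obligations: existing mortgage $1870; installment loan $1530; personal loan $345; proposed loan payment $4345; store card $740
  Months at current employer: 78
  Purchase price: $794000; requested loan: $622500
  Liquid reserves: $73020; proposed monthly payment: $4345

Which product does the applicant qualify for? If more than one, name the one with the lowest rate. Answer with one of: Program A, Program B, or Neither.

Program B

Total debts = (1,870 + 1,530 + 345 + 4,345 + 740) = 8,830; DTI = 8,830/25,350 = 34.8%.
LTV = 622,500/794,000 = 78.4%.
Reserves = 73,020/4,345 = 16.8 months.
Program A: score 743 ≥ 600; DTI 34.8% ≤ 50%; LTV 78.4% ≤ 95%; reserves 16.8 ≥ 2 mo → qualifies.
Program B: score 743 ≥ 680; DTI 34.8% ≤ 50%; LTV 78.4% ≤ 100%; employment 78 ≥ 12 mo → qualifies.
Qualifying: Program A, Program B. Lowest rate is 5.94% → Program B.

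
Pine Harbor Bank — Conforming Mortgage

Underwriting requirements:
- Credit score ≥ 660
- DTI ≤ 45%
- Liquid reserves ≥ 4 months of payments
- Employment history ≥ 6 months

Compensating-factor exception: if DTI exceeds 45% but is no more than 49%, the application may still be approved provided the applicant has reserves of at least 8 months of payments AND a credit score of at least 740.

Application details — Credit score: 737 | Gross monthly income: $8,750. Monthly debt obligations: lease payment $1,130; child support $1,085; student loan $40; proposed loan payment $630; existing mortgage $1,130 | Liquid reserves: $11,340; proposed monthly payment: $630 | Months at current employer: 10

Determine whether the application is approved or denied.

Credit score 737 ≥ 660 (meets base)
Total debts = (1,130 + 1,085 + 40 + 630 + 1,130) = 4,015. DTI: 4,015 ÷ 8,750 = 45.9%, over the 45% base limit.
Liquid reserves cover 11,340/630 = 18.0 months — ≥ 4 required
Employment 10 ≥ 6 months
DTI 45.9% is within the 45%–49% exception band; checking compensating factors.
Override check — reserves: 18.0 mo (ok); score: 737 (below 740).
Compensating-factor requirement not fully met.

Denied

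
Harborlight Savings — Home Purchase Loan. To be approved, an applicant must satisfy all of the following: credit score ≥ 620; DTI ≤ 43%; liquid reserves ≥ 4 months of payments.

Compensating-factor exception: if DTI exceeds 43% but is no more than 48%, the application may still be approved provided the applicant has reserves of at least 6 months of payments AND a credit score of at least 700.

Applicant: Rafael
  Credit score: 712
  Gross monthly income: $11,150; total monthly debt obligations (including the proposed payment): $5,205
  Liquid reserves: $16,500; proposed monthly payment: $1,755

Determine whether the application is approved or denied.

Credit score 712 ≥ 620 (meets base)
DTI: 5,205 ÷ 11,150 = 46.7%, over the 43% base limit.
Liquid reserves cover 16,500/1,755 = 9.4 months — ≥ 4 required
DTI 46.7% is within the 43%–48% exception band; checking compensating factors.
Override check — reserves: 9.4 mo (ok); score: 712 (ok).
Both override conditions satisfied; DTI exception granted.

Approved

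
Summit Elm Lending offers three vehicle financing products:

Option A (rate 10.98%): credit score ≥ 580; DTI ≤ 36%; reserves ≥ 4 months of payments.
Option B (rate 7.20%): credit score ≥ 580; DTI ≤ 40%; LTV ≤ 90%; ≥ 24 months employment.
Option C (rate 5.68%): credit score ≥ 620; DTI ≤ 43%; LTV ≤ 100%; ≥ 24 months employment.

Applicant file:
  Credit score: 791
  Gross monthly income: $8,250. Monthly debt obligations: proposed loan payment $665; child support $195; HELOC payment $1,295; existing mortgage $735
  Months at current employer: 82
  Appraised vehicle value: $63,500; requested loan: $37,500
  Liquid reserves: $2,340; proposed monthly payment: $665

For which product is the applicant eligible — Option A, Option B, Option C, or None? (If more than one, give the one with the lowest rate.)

Total debts = (665 + 195 + 1,295 + 735) = 2,890; DTI = 2,890/8,250 = 35%.
LTV = 37,500/63,500 = 59.1%.
Reserves = 2,340/665 = 3.5 months.
Option A: score 791 ≥ 580; DTI 35% ≤ 36%; reserves 3.5 < 4 mo → does not qualify.
Option B: score 791 ≥ 580; DTI 35% ≤ 40%; LTV 59.1% ≤ 90%; employment 82 ≥ 24 mo → qualifies.
Option C: score 791 ≥ 620; DTI 35% ≤ 43%; LTV 59.1% ≤ 100%; employment 82 ≥ 24 mo → qualifies.
Qualifying: Option B, Option C. Lowest rate is 5.68% → Option C.

Option C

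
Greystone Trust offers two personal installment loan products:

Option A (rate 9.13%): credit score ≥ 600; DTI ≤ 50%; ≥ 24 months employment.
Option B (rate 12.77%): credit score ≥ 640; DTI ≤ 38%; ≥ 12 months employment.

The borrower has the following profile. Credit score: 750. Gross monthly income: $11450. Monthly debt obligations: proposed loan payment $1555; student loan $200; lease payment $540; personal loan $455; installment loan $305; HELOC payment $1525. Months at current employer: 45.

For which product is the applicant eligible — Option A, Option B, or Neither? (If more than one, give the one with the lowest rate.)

Option A

Total debts = (1,555 + 200 + 540 + 455 + 305 + 1,525) = 4,580; DTI = 4,580/11,450 = 40%.
Option A: score 750 ≥ 600; DTI 40% ≤ 50%; employment 45 ≥ 24 mo → qualifies.
Option B: score 750 ≥ 640; DTI 40% > 38%; employment 45 ≥ 12 mo → does not qualify.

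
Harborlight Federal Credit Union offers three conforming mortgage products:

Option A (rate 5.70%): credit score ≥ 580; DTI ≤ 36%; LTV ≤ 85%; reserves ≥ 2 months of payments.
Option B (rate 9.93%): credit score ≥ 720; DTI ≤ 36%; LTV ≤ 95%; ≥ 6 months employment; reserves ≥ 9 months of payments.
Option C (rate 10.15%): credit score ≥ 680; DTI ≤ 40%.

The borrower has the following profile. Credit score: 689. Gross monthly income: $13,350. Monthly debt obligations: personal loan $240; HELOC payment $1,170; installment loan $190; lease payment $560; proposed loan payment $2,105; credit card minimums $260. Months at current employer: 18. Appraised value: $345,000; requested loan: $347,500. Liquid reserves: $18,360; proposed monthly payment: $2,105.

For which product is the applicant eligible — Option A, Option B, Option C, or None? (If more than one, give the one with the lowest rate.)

Total debts = (240 + 1,170 + 190 + 560 + 2,105 + 260) = 4,525; DTI = 4,525/13,350 = 33.9%.
LTV = 347,500/345,000 = 100.7%.
Reserves = 18,360/2,105 = 8.7 months.
Option A: score 689 ≥ 580; DTI 33.9% ≤ 36%; LTV 100.7% > 85%; reserves 8.7 ≥ 2 mo → does not qualify.
Option B: score 689 < 720; DTI 33.9% ≤ 36%; LTV 100.7% > 95%; employment 18 ≥ 6 mo; reserves 8.7 < 9 mo → does not qualify.
Option C: score 689 ≥ 680; DTI 33.9% ≤ 40% → qualifies.

Option C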